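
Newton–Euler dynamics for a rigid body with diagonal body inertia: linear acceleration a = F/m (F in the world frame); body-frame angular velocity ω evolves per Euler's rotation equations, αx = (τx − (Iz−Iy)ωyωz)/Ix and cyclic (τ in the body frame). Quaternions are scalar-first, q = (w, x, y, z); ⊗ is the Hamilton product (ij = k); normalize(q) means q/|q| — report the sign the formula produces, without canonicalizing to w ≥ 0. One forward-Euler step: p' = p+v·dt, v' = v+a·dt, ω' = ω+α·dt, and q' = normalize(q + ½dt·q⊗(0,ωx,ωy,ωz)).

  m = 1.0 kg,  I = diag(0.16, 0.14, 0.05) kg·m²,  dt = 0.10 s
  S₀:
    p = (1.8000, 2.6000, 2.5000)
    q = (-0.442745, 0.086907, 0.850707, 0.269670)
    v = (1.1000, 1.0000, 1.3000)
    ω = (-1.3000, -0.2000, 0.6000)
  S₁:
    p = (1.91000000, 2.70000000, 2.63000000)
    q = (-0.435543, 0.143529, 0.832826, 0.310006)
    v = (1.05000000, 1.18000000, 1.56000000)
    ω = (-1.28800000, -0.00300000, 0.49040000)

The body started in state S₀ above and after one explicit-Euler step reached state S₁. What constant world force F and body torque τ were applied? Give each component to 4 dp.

rate change Δω = (0.01200000, 0.19700000, -0.10960000)
I·α + gyro = (0.0300, 0.1900, -0.0600)
velocity change Δv = (-0.05000000, 0.18000000, 0.26000000)
applied force F = (-0.5000, 1.8000, 2.6000)

F = (-0.5000, 1.8000, 2.6000)
τ = (0.0300, 0.1900, -0.0600)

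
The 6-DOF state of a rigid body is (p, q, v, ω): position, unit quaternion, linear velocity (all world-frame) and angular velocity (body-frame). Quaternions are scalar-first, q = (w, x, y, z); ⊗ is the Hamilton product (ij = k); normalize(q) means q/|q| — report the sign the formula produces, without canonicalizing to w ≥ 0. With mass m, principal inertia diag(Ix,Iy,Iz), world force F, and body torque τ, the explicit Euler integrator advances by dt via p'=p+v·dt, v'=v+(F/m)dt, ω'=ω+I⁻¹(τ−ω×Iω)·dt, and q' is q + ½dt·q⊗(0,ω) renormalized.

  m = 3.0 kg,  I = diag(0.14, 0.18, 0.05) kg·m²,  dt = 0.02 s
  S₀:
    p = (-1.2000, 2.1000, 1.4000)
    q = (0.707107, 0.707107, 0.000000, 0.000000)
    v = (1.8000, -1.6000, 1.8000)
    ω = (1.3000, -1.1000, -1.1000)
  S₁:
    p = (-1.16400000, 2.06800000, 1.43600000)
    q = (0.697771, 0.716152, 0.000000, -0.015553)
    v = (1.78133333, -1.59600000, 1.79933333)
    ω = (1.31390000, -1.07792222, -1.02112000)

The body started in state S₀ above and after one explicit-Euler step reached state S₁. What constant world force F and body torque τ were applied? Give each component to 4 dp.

F = (-2.8000, 0.6000, -0.1000)
τ = (-0.0600, 0.0700, 0.1400)

v₁ − v₀ = (-0.01866667, 0.00400000, -0.00066667)
F = m·Δv/dt = (-2.8000, 0.6000, -0.1000)
rate change Δω = (0.01390000, 0.02207778, 0.07888000)
ω₀×(Iω₀) = (-0.1573, -0.1287, -0.0572)
applied torque τ = (-0.0600, 0.0700, 0.1400)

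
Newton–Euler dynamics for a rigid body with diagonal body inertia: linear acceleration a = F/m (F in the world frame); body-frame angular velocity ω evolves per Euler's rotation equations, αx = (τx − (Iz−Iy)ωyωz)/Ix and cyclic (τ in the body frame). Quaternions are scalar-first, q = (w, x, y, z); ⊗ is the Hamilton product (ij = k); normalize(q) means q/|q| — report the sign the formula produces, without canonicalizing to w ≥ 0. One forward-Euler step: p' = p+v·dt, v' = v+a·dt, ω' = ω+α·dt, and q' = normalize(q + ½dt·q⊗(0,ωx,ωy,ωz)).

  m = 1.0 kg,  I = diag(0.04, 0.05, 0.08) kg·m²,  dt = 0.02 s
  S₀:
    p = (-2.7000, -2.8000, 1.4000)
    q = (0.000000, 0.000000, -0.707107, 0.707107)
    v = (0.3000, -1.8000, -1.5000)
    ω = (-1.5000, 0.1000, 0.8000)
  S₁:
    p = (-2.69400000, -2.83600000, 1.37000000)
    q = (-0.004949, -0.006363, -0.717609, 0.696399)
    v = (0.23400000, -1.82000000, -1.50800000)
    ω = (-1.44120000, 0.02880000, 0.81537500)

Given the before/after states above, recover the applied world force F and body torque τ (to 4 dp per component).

Δv = v₁−v₀ = (-0.06600000, -0.02000000, -0.00800000)
F = m·Δv/dt = (-3.3000, -1.0000, -0.4000)
rate change Δω = (0.05880000, -0.07120000, 0.01537500)
ω₀×(Iω₀) = (0.0024, 0.0480, -0.0015)
applied torque τ = (0.1200, -0.1300, 0.0600)

F = (-3.3000, -1.0000, -0.4000)
τ = (0.1200, -0.1300, 0.0600)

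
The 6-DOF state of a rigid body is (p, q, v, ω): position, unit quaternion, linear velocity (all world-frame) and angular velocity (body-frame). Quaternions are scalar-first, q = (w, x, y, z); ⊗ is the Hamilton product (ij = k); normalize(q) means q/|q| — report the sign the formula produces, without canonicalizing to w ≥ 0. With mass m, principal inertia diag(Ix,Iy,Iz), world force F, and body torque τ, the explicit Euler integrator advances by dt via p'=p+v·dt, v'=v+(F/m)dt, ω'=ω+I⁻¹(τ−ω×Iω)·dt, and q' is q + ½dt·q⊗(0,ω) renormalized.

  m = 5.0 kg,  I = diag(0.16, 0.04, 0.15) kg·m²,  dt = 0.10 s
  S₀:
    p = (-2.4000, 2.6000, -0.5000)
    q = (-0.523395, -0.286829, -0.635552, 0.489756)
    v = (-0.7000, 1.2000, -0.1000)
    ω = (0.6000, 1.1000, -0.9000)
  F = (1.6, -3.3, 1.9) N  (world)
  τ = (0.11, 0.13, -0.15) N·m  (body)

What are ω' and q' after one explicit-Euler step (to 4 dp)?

α = I⁻¹(τ − ω×Iω) = (1.3681, 3.3850, -0.4720)
ω' = ω + α·dt = (0.7368, 1.4385, -0.9472)
2q̇ = q⊗(0,ω) = (1.3119850, -0.2807718, -0.5400270, 0.5368748)
q' = normalize(q + ½dt·q⊗(0,ω)) = (-0.4564, -0.3000, -0.6606, 0.5151)

ω' = (0.7368, 1.4385, -0.9472)
q' = (-0.4564, -0.3000, -0.6606, 0.5151)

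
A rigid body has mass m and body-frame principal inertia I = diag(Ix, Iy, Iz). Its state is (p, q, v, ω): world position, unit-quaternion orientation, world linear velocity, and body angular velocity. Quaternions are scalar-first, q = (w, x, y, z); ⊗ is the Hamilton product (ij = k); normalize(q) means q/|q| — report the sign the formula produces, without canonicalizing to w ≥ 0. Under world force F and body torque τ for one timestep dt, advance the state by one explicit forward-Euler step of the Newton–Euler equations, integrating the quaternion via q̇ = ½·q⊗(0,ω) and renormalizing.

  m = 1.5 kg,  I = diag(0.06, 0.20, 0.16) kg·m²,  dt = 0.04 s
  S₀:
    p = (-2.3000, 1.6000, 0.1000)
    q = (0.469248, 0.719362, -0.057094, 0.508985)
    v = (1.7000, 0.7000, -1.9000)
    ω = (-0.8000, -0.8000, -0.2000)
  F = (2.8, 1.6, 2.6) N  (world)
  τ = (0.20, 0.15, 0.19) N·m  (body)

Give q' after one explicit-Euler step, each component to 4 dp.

q' = (0.4818, 0.7200, -0.0698, 0.4946)

q⊗(0,ω) = (0.6316114, 0.0432084, -0.6387140, -0.7150144)
q + ½dt·q⊗(0,ω), renormalized = (0.4818, 0.7200, -0.0698, 0.4946)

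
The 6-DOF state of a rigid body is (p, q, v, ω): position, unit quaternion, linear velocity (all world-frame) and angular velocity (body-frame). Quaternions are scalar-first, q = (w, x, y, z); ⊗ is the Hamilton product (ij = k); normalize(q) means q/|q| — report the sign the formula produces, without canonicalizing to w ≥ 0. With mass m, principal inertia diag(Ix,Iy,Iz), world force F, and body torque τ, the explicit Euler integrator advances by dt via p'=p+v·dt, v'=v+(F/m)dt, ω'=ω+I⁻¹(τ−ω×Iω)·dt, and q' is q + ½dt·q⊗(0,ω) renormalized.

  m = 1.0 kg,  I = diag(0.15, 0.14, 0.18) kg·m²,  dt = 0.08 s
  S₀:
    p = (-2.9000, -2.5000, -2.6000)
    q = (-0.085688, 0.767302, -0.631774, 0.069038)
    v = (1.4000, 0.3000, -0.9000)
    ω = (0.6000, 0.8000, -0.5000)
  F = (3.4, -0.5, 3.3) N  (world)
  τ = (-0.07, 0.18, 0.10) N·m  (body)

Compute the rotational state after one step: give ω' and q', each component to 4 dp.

ω×(Iω) gyroscopic = (-0.0160, 0.0090, -0.0048)
α = I⁻¹(τ − ω×Iω) = (-0.3600, 1.2214, 0.5822)
ω + α·dt = (0.5712, 0.8977, -0.4534)
q⊗(0,ω) = (0.0795570, 0.2092438, 0.3565234, 1.0357500)
q' = normalize(q + ½dt·q⊗(0,ω)) = (-0.0824, 0.7749, -0.6169, 0.1104)

ω' = (0.5712, 0.8977, -0.4534)
q' = (-0.0824, 0.7749, -0.6169, 0.1104)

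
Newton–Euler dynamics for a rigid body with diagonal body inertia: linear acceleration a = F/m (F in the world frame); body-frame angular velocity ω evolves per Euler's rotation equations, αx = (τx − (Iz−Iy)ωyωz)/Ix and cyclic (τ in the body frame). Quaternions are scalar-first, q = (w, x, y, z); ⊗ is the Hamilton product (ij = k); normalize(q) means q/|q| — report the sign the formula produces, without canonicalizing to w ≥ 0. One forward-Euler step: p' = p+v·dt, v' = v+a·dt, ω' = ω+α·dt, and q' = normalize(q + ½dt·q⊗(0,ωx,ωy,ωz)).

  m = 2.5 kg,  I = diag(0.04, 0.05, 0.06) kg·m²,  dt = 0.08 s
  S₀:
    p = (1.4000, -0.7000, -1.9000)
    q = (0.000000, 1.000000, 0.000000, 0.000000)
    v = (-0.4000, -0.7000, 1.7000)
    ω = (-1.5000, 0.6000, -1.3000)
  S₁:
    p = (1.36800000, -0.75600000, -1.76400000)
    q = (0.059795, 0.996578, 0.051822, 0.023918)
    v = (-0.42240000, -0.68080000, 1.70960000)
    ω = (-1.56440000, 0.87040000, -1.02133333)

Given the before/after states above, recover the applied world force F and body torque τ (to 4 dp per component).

Δω = ω₁−ω₀ = (-0.06440000, 0.27040000, 0.27866667)
gyro term ω₀×Iω₀ = (-0.0078, -0.0390, -0.0090)
τ = I·(Δω/dt) + ω₀×(Iω₀) = (-0.0400, 0.1300, 0.2000)
Δv = v₁−v₀ = (-0.02240000, 0.01920000, 0.00960000)
F = m·Δv/dt = (-0.7000, 0.6000, 0.3000)

F = (-0.7000, 0.6000, 0.3000)
τ = (-0.0400, 0.1300, 0.2000)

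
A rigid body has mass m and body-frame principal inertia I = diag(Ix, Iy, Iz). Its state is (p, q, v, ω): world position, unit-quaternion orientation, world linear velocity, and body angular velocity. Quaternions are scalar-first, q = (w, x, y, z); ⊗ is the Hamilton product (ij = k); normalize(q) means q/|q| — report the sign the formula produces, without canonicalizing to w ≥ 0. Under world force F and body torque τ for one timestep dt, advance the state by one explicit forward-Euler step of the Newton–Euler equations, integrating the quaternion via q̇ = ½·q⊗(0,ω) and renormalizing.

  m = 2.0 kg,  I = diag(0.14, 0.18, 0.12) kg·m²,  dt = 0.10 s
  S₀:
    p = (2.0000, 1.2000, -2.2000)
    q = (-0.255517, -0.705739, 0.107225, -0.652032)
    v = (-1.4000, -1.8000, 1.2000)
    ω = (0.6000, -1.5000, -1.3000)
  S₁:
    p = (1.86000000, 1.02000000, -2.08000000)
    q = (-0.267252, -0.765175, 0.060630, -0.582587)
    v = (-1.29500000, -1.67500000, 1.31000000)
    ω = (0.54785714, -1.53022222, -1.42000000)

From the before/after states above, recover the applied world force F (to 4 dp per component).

v₁ − v₀ = (0.10500000, 0.12500000, 0.11000000)
applied force F = (2.1000, 2.5000, 2.2000)

F = (2.1000, 2.5000, 2.2000)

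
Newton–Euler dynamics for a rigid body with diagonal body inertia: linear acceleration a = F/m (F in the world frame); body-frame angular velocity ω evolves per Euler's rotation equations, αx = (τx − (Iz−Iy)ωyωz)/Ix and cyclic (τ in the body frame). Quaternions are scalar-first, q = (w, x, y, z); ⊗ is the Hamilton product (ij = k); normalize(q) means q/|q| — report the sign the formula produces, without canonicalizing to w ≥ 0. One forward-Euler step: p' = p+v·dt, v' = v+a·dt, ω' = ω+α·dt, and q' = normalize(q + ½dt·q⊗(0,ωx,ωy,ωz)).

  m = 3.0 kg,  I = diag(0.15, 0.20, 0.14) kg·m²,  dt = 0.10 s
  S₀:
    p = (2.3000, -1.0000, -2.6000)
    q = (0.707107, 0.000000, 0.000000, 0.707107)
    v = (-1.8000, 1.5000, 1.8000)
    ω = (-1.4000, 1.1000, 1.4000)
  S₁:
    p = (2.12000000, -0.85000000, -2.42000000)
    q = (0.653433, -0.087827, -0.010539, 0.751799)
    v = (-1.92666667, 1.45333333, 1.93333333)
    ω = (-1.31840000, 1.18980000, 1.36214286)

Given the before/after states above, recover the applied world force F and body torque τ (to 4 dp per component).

Δv = v₁−v₀ = (-0.12666667, -0.04666667, 0.13333333)
m·(v₁−v₀)/dt = (-3.8000, -1.4000, 4.0000)
rate change Δω = (0.08160000, 0.08980000, -0.03785714)
τ = I·(Δω/dt) + ω₀×(Iω₀) = (0.0300, 0.1600, -0.1300)

F = (-3.8000, -1.4000, 4.0000)
τ = (0.0300, 0.1600, -0.1300)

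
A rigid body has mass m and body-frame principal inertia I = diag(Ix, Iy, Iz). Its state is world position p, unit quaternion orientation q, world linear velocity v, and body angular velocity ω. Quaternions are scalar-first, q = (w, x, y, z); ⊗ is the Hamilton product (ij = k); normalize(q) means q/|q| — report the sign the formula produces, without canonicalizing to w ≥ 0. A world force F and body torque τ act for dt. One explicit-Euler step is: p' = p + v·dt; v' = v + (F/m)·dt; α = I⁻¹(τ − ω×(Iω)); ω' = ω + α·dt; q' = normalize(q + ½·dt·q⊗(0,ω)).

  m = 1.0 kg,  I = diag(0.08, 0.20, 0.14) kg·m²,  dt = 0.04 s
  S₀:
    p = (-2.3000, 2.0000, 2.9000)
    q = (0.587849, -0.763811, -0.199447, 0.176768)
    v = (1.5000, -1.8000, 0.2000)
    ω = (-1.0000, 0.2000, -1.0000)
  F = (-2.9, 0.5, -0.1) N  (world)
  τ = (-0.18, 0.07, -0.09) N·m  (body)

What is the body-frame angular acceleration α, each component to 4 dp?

ω×(Iω) gyroscopic = (0.0120, -0.0600, -0.0240)
angular accel α = (-2.4000, 0.6500, -0.4714)

α = (-2.4000, 0.6500, -0.4714)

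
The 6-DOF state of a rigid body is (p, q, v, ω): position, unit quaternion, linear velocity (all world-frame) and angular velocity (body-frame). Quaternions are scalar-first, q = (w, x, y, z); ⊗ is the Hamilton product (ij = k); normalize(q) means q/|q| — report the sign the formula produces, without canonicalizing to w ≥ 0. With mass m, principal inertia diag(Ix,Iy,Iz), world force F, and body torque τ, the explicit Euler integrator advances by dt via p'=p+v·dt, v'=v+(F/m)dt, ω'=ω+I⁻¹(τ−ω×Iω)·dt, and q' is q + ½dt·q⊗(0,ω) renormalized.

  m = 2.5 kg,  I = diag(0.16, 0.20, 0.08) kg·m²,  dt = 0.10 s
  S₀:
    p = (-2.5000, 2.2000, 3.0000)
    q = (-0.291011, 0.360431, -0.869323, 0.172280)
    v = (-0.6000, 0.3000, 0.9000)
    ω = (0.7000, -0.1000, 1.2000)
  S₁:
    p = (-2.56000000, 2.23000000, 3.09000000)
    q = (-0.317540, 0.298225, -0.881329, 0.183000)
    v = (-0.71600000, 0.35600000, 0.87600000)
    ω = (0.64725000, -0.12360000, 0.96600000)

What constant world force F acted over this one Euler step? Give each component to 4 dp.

v₁ − v₀ = (-0.11600000, 0.05600000, -0.02400000)
m·(v₁−v₀)/dt = (-2.9000, 1.4000, -0.6000)

F = (-2.9000, 1.4000, -0.6000)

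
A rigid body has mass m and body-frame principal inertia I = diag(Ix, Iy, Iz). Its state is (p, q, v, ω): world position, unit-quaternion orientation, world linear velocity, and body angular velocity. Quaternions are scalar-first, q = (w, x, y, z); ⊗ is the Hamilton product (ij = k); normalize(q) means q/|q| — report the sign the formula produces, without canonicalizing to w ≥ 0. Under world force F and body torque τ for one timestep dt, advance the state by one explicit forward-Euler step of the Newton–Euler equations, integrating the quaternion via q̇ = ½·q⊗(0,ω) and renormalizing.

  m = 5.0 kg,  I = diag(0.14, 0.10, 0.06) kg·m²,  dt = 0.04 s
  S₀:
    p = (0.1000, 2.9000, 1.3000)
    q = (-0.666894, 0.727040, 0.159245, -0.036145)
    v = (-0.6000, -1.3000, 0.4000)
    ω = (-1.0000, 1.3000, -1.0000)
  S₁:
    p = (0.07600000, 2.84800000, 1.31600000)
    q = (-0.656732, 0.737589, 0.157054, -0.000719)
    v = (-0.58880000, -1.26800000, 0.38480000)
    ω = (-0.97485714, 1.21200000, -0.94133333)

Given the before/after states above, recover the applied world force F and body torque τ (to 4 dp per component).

velocity change Δv = (0.01120000, 0.03200000, -0.01520000)
m·(v₁−v₀)/dt = (1.4000, 4.0000, -1.9000)
rate change Δω = (0.02514286, -0.08800000, 0.05866667)
applied torque τ = (0.1400, -0.1400, 0.1400)

F = (1.4000, 4.0000, -1.9000)
τ = (0.1400, -0.1400, 0.1400)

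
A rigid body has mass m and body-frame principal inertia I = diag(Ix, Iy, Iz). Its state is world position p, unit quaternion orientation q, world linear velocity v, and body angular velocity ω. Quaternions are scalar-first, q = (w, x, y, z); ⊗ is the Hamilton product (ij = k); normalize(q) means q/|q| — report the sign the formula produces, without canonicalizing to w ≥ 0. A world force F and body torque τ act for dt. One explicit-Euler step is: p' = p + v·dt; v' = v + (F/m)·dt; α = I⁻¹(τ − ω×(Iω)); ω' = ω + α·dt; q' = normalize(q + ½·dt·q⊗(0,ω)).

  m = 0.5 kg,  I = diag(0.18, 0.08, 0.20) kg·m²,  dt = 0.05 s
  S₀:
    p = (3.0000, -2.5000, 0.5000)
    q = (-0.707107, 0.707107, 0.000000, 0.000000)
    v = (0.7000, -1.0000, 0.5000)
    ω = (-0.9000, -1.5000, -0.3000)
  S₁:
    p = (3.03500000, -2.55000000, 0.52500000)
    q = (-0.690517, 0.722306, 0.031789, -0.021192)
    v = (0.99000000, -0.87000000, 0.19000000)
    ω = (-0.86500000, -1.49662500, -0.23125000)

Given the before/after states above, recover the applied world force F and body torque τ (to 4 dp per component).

rate change Δω = (0.03500000, 0.00337500, 0.06875000)
precession coupling = (0.0540, -0.0054, -0.1350)
I·α + gyro = (0.1800, 0.0000, 0.1400)
Δv = v₁−v₀ = (0.29000000, 0.13000000, -0.31000000)
applied force F = (2.9000, 1.3000, -3.1000)

F = (2.9000, 1.3000, -3.1000)
τ = (0.1800, 0.0000, 0.1400)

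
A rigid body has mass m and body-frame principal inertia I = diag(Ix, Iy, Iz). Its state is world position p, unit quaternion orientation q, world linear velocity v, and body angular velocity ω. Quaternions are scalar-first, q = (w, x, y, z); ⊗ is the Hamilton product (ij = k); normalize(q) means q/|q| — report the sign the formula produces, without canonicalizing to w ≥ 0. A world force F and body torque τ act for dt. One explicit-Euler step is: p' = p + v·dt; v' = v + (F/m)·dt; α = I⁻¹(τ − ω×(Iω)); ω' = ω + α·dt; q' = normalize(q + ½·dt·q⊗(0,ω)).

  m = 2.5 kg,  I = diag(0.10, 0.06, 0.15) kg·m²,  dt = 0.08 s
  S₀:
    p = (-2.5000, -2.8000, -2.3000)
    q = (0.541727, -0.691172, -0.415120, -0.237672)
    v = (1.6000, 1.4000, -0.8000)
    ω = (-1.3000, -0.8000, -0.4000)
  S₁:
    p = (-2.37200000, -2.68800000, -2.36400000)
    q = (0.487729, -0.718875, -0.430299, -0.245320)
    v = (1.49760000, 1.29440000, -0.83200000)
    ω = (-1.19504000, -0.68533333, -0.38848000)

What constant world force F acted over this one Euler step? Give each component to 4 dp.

F = (-3.2000, -3.3000, -1.0000)

v₁ − v₀ = (-0.10240000, -0.10560000, -0.03200000)
F = m·Δv/dt = (-3.2000, -3.3000, -1.0000)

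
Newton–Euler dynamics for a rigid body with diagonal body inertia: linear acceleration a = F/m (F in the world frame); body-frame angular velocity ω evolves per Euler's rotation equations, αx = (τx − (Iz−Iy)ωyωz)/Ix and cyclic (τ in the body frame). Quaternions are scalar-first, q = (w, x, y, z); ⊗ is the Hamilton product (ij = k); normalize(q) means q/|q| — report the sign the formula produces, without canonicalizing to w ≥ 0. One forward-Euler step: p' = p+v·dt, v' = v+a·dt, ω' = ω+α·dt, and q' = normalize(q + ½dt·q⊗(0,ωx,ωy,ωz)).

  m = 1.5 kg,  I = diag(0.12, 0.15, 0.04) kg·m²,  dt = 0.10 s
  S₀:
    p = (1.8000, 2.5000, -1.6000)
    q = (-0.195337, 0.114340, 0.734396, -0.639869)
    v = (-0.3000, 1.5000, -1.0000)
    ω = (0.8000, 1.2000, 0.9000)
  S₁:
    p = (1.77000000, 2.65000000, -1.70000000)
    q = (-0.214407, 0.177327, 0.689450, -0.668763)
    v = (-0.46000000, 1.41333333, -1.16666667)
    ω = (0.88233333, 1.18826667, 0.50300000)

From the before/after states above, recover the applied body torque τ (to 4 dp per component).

τ = (-0.0200, 0.0400, -0.1300)

rate change Δω = (0.08233333, -0.01173333, -0.39700000)
applied torque τ = (-0.0200, 0.0400, -0.1300)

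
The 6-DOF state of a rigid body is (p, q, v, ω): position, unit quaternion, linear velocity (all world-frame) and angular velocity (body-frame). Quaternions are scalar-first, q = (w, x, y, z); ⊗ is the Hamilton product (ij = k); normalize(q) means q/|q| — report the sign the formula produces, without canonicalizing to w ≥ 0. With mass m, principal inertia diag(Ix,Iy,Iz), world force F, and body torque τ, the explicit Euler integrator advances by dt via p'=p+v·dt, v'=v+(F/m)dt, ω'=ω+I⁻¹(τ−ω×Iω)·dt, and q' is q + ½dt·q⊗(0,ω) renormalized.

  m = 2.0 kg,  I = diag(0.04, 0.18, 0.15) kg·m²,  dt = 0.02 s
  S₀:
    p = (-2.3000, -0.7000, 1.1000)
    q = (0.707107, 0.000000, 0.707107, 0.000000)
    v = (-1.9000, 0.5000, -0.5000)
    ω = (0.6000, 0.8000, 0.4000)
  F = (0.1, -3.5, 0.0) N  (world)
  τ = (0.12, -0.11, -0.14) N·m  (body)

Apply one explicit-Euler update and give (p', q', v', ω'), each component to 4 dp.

a = F/m = (0.0500, -1.7500, 0.0000)
new position p' = (-2.3380, -0.6900, 1.0900)
new velocity v' = (-1.8990, 0.4650, -0.5000)
angular accel α = (3.2400, -0.4644, -1.3813)
ω + α·dt = (0.6648, 0.7907, 0.3724)
q⊗(0,ω) = (-0.5656856, 0.7071070, 0.5656856, -0.1414214)
q' = normalize(q + ½dt·q⊗(0,ω)) = (0.7014, 0.0071, 0.7127, -0.0014)

p' = (-2.3380, -0.6900, 1.0900)
q' = (0.7014, 0.0071, 0.7127, -0.0014)
v' = (-1.8990, 0.4650, -0.5000)
ω' = (0.6648, 0.7907, 0.3724)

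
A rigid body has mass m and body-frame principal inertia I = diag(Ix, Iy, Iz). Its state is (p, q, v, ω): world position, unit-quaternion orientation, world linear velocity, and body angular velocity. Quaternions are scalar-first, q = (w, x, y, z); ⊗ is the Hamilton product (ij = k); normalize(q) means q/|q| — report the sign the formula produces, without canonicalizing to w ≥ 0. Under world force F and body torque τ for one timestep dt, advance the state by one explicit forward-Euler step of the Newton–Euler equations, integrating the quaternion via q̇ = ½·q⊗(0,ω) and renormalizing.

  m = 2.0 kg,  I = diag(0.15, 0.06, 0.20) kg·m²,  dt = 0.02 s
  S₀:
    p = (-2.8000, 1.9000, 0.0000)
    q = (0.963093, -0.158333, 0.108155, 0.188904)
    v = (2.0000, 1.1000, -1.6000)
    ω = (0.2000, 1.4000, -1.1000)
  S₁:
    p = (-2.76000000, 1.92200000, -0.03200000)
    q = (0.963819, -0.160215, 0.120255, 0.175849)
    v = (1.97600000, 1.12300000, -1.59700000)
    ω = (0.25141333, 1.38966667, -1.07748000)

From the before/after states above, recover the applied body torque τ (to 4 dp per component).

ω₁ − ω₀ = (0.05141333, -0.01033333, 0.02252000)
ω₀×(Iω₀) = (-0.2156, 0.0110, -0.0252)
applied torque τ = (0.1700, -0.0200, 0.2000)

τ = (0.1700, -0.0200, 0.2000)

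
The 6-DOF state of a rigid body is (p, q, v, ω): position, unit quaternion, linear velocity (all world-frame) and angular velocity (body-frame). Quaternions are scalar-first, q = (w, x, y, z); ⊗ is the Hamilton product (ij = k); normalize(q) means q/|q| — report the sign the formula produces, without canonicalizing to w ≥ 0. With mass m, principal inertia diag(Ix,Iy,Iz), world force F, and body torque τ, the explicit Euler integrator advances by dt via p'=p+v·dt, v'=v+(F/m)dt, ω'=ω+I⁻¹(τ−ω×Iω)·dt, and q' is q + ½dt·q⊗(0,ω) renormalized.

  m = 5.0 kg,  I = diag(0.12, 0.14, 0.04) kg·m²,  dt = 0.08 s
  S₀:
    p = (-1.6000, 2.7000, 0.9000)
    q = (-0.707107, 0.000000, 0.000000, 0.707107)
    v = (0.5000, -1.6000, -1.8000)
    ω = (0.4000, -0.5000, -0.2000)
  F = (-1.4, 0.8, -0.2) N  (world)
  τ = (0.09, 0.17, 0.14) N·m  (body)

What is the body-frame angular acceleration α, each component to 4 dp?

gyro term ω×Iω = (-0.0100, -0.0064, -0.0040)
(τ − ω×Iω)/I = (0.8333, 1.2600, 3.6000)

α = (0.8333, 1.2600, 3.6000)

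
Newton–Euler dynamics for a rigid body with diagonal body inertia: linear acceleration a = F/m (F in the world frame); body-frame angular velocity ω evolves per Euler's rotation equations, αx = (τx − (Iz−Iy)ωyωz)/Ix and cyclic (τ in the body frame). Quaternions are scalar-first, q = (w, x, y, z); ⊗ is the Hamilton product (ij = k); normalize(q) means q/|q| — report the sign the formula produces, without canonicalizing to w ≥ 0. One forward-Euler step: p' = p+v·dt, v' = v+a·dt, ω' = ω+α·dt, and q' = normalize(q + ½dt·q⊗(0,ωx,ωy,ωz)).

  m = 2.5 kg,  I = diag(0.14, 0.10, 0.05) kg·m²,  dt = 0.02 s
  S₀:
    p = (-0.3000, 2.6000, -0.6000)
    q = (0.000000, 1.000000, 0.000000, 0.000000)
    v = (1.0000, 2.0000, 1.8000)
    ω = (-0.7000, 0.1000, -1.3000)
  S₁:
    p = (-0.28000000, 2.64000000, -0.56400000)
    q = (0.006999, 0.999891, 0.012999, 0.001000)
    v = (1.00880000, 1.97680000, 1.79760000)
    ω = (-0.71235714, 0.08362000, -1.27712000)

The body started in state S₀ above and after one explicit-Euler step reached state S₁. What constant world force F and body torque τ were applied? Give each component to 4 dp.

ω₁ − ω₀ = (-0.01235714, -0.01638000, 0.02288000)
gyro term ω₀×Iω₀ = (0.0065, 0.0819, 0.0028)
τ = I·(Δω/dt) + ω₀×(Iω₀) = (-0.0800, 0.0000, 0.0600)
velocity change Δv = (0.00880000, -0.02320000, -0.00240000)
m·(v₁−v₀)/dt = (1.1000, -2.9000, -0.3000)

F = (1.1000, -2.9000, -0.3000)
τ = (-0.0800, 0.0000, 0.0600)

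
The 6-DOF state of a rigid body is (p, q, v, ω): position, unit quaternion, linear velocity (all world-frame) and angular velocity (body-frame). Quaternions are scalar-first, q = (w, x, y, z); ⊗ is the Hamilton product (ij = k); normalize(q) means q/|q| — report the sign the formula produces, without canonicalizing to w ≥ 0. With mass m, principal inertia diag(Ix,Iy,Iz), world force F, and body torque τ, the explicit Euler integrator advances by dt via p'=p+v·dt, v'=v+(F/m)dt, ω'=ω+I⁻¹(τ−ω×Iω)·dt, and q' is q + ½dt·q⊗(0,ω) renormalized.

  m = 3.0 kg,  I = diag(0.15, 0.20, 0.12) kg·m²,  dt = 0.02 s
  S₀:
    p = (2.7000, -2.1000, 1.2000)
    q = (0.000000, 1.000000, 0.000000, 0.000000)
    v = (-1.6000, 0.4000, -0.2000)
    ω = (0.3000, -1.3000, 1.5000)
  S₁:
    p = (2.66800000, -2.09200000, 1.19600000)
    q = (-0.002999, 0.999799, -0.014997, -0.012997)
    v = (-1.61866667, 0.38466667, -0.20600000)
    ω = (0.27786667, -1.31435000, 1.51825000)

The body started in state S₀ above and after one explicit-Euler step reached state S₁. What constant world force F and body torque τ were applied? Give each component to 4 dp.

F = (-2.8000, -2.3000, -0.9000)
τ = (-0.0100, -0.1300, 0.0900)

Δv = v₁−v₀ = (-0.01866667, -0.01533333, -0.00600000)
applied force F = (-2.8000, -2.3000, -0.9000)
Δω = ω₁−ω₀ = (-0.02213333, -0.01435000, 0.01825000)
I·α + gyro = (-0.0100, -0.1300, 0.0900)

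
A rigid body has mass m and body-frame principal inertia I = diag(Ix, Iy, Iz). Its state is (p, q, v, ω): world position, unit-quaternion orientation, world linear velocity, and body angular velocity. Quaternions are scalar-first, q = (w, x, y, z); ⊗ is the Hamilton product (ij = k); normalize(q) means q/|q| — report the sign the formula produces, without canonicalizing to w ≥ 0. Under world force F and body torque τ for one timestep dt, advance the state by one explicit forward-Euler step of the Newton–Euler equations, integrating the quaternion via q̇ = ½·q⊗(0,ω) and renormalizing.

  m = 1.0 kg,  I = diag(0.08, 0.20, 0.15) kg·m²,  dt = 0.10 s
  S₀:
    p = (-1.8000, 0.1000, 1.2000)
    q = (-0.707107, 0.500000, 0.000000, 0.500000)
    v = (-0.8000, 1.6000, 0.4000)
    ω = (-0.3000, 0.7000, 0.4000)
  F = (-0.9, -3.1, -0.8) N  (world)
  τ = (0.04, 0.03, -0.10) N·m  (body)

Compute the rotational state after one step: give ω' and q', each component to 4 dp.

ω' = (-0.2325, 0.7108, 0.3501)
q' = (-0.7090, 0.4927, -0.0422, 0.5029)

precession coupling ω×(Iω) = (-0.0140, 0.0084, -0.0252)
angular accel α = (0.6750, 0.1080, -0.4987)
ω' = ω + α·dt = (-0.2325, 0.7108, 0.3501)
2q̇ = q⊗(0,ω) = (-0.0500000, -0.1378679, -0.8449749, 0.0671572)
q + ½dt·q⊗(0,ω), renormalized = (-0.7090, 0.4927, -0.0422, 0.5029)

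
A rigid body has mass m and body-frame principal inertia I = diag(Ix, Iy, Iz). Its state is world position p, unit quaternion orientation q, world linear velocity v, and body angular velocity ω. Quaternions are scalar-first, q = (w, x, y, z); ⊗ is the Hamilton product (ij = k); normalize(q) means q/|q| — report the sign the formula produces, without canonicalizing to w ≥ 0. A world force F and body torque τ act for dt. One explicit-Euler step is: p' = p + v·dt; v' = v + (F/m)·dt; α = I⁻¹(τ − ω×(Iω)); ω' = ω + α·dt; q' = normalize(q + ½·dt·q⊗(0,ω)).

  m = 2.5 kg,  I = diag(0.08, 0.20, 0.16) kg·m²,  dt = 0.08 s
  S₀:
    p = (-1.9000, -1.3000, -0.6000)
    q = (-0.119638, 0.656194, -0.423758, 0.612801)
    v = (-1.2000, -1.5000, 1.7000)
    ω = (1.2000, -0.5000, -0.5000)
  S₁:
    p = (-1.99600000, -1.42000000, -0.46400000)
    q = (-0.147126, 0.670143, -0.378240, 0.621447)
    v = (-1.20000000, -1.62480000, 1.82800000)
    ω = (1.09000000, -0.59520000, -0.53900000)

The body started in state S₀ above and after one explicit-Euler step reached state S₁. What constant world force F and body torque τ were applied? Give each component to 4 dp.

F = (0.0000, -3.9000, 4.0000)
τ = (-0.1200, -0.1900, -0.1500)

v₁ − v₀ = (0.00000000, -0.12480000, 0.12800000)
applied force F = (0.0000, -3.9000, 4.0000)
ω₁ − ω₀ = (-0.11000000, -0.09520000, -0.03900000)
precession coupling = (-0.0100, 0.0480, -0.0720)
τ = I·(Δω/dt) + ω₀×(Iω₀) = (-0.1200, -0.1900, -0.1500)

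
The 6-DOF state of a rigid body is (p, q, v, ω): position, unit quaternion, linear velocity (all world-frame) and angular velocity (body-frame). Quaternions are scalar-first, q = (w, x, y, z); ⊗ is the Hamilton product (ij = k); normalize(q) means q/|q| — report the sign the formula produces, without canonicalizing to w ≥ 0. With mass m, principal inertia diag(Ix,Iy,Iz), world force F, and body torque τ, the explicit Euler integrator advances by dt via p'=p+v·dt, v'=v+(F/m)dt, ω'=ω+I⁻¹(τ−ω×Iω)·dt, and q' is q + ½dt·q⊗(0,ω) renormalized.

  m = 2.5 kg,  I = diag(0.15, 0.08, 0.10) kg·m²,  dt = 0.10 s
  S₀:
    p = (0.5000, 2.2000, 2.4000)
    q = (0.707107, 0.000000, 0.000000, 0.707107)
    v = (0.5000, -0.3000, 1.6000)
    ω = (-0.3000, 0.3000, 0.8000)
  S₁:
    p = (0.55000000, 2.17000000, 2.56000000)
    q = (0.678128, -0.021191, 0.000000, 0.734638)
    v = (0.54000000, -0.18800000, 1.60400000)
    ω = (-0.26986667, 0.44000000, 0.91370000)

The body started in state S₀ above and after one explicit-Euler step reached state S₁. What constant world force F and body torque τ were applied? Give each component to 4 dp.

F = (1.0000, 2.8000, 0.1000)
τ = (0.0500, 0.1000, 0.1200)

v₁ − v₀ = (0.04000000, 0.11200000, 0.00400000)
F = m·Δv/dt = (1.0000, 2.8000, 0.1000)
rate change Δω = (0.03013333, 0.14000000, 0.11370000)
I·α + gyro = (0.0500, 0.1000, 0.1200)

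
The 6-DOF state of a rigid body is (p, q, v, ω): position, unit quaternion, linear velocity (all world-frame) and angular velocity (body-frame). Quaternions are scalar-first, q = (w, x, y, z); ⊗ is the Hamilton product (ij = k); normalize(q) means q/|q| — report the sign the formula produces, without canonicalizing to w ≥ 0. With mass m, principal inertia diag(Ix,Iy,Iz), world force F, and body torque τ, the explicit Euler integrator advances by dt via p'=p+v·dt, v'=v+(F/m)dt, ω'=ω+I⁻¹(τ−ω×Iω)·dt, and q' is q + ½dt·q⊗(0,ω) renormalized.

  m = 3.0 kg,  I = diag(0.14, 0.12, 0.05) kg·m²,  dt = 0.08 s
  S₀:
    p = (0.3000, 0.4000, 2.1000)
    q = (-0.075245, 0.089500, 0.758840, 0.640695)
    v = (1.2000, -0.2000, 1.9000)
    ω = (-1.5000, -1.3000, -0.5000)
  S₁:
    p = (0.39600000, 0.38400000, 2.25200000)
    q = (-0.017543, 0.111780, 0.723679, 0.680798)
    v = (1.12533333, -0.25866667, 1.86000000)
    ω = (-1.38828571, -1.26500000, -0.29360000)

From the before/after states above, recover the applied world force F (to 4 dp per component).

F = (-2.8000, -2.2000, -1.5000)

v₁ − v₀ = (-0.07466667, -0.05866667, -0.04000000)
applied force F = (-2.8000, -2.2000, -1.5000)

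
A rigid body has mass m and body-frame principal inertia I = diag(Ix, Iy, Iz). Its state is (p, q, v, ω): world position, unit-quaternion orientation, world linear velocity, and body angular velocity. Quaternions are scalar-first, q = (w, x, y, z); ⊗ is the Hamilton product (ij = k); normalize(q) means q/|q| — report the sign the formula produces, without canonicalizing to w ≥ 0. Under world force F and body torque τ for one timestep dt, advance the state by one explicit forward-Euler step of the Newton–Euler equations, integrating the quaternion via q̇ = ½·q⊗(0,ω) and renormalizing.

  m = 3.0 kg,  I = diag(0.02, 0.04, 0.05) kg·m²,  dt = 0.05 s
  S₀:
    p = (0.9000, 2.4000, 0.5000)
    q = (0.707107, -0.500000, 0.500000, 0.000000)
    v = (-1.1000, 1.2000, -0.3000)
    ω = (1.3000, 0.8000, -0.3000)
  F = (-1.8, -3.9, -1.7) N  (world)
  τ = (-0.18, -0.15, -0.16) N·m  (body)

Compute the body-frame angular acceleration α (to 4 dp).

precession coupling ω×(Iω) = (-0.0024, 0.0117, 0.0208)
α = I⁻¹(τ − ω×Iω) = (-8.8800, -4.0425, -3.6160)

α = (-8.8800, -4.0425, -3.6160)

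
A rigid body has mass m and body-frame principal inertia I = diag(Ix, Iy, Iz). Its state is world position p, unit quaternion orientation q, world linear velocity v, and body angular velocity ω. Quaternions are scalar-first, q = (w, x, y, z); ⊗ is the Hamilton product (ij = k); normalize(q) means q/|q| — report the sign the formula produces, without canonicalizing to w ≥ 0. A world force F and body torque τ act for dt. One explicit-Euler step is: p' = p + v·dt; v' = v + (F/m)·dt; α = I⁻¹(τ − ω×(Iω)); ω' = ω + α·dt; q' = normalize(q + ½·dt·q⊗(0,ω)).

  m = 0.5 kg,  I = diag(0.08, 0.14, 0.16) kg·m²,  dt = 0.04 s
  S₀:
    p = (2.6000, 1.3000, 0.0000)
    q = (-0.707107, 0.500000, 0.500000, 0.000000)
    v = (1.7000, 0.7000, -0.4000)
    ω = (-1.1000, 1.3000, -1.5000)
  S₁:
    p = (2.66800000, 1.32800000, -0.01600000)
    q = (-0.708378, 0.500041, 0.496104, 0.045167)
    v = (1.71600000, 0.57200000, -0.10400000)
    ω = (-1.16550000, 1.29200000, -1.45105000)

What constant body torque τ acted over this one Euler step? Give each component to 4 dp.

ω₁ − ω₀ = (-0.06550000, -0.00800000, 0.04895000)
I·α + gyro = (-0.1700, -0.1600, 0.1100)

τ = (-0.1700, -0.1600, 0.1100)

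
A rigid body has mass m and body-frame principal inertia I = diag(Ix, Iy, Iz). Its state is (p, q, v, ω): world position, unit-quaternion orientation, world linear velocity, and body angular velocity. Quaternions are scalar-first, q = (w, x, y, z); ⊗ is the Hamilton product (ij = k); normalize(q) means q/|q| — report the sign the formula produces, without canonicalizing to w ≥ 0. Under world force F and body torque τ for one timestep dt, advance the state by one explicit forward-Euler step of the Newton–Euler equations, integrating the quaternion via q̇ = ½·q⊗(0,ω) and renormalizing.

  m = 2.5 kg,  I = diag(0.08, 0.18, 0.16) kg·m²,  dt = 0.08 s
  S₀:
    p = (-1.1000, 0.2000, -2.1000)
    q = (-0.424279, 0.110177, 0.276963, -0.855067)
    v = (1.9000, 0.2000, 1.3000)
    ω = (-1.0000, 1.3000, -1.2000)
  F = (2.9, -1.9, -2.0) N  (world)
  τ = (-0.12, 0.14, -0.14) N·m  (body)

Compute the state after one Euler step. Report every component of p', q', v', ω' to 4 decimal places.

a = (1.1600, -0.7600, -0.8000)
p' = p + v·dt = (-0.9480, 0.2160, -1.9960)
new velocity v' = (1.9928, 0.1392, 1.2360)
ω×(Iω) gyroscopic = (0.0312, -0.0960, -0.1300)
α = I⁻¹(τ − ω×Iω) = (-1.8900, 1.3111, -0.0625)
ω + α·dt = (-1.1512, 1.4049, -1.2050)
2q̇ = q⊗(0,ω) = (-1.2759553, 1.2035105, 0.4357167, 0.9293279)
q' = normalize(q + ½dt·q⊗(0,ω)) = (-0.4738, 0.1578, 0.2934, -0.8152)

p' = (-0.9480, 0.2160, -1.9960)
q' = (-0.4738, 0.1578, 0.2934, -0.8152)
v' = (1.9928, 0.1392, 1.2360)
ω' = (-1.1512, 1.4049, -1.2050)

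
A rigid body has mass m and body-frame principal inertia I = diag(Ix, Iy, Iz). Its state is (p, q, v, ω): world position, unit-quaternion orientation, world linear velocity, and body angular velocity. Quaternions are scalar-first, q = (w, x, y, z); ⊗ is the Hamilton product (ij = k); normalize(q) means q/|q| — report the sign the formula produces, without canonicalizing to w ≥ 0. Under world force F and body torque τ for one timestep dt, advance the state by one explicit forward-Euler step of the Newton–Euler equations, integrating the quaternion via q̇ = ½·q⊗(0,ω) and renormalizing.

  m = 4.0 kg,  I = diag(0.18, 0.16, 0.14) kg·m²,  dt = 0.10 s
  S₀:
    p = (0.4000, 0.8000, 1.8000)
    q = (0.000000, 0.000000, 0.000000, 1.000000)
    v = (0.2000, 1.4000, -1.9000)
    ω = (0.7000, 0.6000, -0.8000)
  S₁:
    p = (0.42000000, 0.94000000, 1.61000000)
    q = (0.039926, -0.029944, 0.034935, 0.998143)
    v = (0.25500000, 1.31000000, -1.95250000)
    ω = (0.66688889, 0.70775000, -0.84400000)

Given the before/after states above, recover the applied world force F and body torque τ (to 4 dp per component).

F = (2.2000, -3.6000, -2.1000)
τ = (-0.0500, 0.1500, -0.0700)

Δv = v₁−v₀ = (0.05500000, -0.09000000, -0.05250000)
applied force F = (2.2000, -3.6000, -2.1000)
ω₁ − ω₀ = (-0.03311111, 0.10775000, -0.04400000)
precession coupling = (0.0096, -0.0224, -0.0084)
I·α + gyro = (-0.0500, 0.1500, -0.0700)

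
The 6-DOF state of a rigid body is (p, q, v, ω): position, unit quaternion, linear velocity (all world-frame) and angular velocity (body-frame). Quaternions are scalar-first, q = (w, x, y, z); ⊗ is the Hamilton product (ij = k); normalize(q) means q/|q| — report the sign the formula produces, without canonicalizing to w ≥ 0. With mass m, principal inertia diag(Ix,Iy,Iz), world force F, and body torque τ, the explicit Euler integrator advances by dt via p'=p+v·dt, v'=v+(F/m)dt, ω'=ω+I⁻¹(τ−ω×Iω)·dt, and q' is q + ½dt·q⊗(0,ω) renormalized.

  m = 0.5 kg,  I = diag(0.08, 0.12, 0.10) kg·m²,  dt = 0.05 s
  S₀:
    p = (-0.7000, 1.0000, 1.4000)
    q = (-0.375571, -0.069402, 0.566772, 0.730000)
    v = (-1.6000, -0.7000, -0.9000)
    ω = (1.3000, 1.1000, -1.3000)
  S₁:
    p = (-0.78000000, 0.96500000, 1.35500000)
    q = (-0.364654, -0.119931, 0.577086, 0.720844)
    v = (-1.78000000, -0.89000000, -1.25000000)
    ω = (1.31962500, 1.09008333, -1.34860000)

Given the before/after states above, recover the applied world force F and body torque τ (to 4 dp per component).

Δv = v₁−v₀ = (-0.18000000, -0.19000000, -0.35000000)
F = m·Δv/dt = (-1.8000, -1.9000, -3.5000)
Δω = ω₁−ω₀ = (0.01962500, -0.00991667, -0.04860000)
gyro term ω₀×Iω₀ = (0.0286, 0.0338, 0.0572)
applied torque τ = (0.0600, 0.0100, -0.0400)

F = (-1.8000, -1.9000, -3.5000)
τ = (0.0600, 0.0100, -0.0400)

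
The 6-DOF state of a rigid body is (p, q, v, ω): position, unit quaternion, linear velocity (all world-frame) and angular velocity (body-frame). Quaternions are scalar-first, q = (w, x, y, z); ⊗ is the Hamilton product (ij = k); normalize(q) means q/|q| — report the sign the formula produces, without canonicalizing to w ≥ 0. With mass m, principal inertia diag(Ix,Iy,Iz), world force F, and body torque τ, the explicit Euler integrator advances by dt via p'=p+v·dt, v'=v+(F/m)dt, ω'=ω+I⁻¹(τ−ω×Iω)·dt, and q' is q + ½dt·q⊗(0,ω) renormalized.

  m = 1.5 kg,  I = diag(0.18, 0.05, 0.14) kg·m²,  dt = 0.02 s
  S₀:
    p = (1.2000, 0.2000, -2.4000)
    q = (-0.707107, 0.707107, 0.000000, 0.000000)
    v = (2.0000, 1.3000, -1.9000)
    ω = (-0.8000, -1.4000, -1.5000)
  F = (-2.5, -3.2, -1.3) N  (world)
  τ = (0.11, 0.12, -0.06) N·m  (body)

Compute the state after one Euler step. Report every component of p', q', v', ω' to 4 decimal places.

a = (-1.6667, -2.1333, -0.8667)
new position p' = (1.2400, 0.2260, -2.4380)
v' = v + a·dt = (1.9667, 1.2573, -1.9173)
gyro term ω×Iω = (0.1890, 0.0480, -0.1456)
angular accel α = (-0.4389, 1.4400, 0.6114)
ω' = ω + α·dt = (-0.8088, -1.3712, -1.4878)
q⊗(0,ω) = (0.5656856, 0.5656856, 2.0506103, 0.0707107)
q' = normalize(q + ½dt·q⊗(0,ω)) = (-0.7013, 0.7126, 0.0205, 0.0007)

p' = (1.2400, 0.2260, -2.4380)
q' = (-0.7013, 0.7126, 0.0205, 0.0007)
v' = (1.9667, 1.2573, -1.9173)
ω' = (-0.8088, -1.3712, -1.4878)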